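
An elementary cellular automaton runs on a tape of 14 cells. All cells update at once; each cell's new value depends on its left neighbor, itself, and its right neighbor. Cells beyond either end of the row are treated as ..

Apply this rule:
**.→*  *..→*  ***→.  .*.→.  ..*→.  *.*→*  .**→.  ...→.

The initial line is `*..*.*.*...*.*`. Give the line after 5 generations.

.*..*.*.*...*.
..*..*.*.*...*
...*..*.*.*...
....*..*.*.*..
.....*..*.*.*.

.....*..*.*.*.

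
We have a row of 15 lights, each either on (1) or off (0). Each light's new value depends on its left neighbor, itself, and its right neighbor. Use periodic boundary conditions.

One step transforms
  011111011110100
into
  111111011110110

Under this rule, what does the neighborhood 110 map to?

1

At position 5 the neighborhood is 110; the next row has 1 there.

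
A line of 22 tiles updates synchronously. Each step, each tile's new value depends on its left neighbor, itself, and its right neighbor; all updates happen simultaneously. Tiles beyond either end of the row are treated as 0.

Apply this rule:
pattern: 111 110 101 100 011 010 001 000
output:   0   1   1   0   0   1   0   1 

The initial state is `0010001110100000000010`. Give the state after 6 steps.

1010100011101111111010
1111101000110000001110
0000111010010111100010
1110001110011000101010
0010100010001010111110
1011101010101111000010

1011101010101111000010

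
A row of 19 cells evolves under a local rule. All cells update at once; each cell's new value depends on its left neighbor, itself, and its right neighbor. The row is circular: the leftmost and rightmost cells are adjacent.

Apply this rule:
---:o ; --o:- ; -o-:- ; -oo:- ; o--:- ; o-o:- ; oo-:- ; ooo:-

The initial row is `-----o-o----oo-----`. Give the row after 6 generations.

-----ooo----oo-----

generation 1: oooo-----oo----oooo
generation 2: -----ooo----oo-----
generation 3: oooo-----oo----oooo  (repeats generation 1; period 2)
generation 6: -----ooo----oo-----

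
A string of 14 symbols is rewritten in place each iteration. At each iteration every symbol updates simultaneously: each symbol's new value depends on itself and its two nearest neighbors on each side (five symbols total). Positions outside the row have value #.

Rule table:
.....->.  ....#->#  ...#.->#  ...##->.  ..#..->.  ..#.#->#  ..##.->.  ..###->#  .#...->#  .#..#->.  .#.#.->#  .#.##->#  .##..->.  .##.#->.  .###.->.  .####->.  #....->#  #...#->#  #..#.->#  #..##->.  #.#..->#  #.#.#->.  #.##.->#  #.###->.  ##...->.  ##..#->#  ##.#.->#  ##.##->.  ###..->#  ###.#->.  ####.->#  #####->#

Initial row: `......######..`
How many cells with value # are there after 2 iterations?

8

iteration 1: .#..#.#.#####.
iteration 2: ##.###.#..##..
count of #: 8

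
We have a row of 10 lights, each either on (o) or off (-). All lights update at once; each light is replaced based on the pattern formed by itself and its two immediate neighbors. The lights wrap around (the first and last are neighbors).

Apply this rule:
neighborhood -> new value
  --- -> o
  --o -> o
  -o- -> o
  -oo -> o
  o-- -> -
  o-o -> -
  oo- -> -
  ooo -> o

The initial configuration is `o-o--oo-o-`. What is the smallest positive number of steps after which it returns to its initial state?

10

o-o-oo--o-
o-o-o--oo-
o-o-o-oo--
o-o-o-o--o
--o-o-o-oo
-oo-o-o-o-
oo--o-o-o-
o--oo-o-o-
o-oo--o-o-
o-o--oo-o-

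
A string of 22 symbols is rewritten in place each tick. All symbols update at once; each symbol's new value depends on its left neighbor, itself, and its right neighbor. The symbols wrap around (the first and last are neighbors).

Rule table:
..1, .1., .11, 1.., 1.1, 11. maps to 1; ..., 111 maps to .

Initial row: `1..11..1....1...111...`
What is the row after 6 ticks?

111111111..111.11.11.1
........1111.111111111
1......11..111.......1
11....111111.11.....11
.11..11....11111...11.
11111111..11...11.1111

11111111..11...11.1111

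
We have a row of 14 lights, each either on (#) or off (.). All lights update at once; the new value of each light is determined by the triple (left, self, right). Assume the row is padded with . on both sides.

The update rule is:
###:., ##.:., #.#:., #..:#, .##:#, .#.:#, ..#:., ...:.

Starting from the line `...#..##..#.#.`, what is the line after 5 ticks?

...##.#.#.#.##
...#..#.#.#.#.
...##.#.#.#.##  (repeats tick 1; period 2)
tick 5: ...##.#.#.#.##

...##.#.#.#.##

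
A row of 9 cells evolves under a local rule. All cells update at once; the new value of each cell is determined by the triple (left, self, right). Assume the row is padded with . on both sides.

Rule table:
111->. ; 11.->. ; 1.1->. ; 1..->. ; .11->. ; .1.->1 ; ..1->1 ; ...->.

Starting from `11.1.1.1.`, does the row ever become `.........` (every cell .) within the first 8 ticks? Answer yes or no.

no

tick 1: ...1.1.1.
tick 2: ..11.1.1.
tick 3: .1...1.1.
tick 4: 11..11.1.
tick 5: ...1...1.
tick 6: ..11..11.
tick 7: .1...1...
tick 8: 11..11...
tick 8 is 11..11..., still not uniform .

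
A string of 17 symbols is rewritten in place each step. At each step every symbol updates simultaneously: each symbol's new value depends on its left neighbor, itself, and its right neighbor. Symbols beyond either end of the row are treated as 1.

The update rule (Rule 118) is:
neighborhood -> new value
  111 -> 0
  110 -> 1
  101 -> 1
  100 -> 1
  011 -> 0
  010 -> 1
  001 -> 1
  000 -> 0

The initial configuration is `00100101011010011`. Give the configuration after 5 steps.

01100100110000110

11111111101111100
00000000110000111
10000001011001000
11000011101111101
01100100110000110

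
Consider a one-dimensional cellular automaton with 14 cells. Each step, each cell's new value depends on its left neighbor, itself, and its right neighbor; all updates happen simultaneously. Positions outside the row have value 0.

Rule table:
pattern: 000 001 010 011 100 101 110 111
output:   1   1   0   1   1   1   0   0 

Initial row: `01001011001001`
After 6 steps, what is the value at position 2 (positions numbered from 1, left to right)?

10110110110110
01101101101101
11011011011010
10110110110101
01101101101010
11011011010101
position 2 holds 1

1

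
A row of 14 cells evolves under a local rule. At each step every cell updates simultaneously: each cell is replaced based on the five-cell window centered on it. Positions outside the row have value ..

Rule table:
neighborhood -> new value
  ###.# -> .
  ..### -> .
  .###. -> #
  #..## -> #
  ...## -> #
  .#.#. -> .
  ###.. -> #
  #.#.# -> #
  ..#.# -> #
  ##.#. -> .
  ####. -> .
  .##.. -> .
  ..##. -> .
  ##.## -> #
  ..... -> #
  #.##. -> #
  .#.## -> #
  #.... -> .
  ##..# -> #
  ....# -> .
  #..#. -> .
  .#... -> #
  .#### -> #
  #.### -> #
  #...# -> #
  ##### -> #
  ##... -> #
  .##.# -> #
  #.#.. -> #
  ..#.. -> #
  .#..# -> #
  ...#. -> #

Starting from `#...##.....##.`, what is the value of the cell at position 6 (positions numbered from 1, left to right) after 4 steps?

step 1: ####..#.#.#..#
step 2: .#.##.#.#.##.#
step 3: #####.#.####.#
step 4: .##...####...#
position 6 holds .

.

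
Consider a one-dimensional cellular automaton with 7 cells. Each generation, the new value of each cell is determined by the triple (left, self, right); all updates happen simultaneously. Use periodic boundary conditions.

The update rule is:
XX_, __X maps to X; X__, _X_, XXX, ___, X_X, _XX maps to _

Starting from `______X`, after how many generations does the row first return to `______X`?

generation 1: _____X_
generation 2: ____X__
generation 3: ___X___
generation 4: __X____
generation 5: _X_____
generation 6: X______
generation 7: ______X

7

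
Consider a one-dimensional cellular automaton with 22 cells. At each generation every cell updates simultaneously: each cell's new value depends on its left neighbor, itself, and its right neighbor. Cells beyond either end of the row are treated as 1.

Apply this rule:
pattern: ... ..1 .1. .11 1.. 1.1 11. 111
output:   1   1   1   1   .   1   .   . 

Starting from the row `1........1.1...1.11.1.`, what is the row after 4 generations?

..1111111111.11111.111
.11.........11....11..
11..111111111..1111..1
...11.........11....11

...11.........11....11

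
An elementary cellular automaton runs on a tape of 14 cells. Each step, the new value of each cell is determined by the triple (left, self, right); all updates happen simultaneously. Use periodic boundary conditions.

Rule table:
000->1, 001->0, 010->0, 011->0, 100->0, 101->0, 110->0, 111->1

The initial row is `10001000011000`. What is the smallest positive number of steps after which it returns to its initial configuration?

2

00100011000010
10001000011000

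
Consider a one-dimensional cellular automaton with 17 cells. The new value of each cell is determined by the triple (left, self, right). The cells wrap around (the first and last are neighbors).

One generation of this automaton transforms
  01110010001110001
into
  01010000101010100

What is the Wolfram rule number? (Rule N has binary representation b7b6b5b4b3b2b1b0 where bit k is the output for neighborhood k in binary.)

position 2: 111 → 0  (bit 7 = 0)
position 3: 110 → 1  (bit 6 = 1)
position 0: 101 → 0  (bit 5 = 0)
position 4: 100 → 0  (bit 4 = 0)
position 1: 011 → 1  (bit 3 = 1)
position 6: 010 → 0  (bit 2 = 0)
position 5: 001 → 0  (bit 1 = 0)
position 8: 000 → 1  (bit 0 = 1)
bits b7..b0 = 01001001 = 73

73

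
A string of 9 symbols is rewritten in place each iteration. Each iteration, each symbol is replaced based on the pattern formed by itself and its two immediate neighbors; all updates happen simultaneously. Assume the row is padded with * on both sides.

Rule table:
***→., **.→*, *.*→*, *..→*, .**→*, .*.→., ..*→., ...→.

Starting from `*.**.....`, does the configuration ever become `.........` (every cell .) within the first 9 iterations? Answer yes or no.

iteration 1: *****....
iteration 2: ....**...
iteration 3: *...***..
iteration 4: **..*.**.
iteration 5: .**..****
iteration 6: ****.*...
iteration 7: ...**.*..
iteration 8: *..***.*.
iteration 9: **.*.**.*
iteration 9 is **.*.**.*, still not uniform .

no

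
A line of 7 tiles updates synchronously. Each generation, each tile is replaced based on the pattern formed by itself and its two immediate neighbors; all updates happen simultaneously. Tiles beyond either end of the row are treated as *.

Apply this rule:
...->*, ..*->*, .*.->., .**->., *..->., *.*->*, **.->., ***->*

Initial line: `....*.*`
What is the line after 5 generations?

.***.*.
*.*.*.*
.*.*.*.
*.*.*.*  (repeats generation 2; period 2)
generation 5: .*.*.*.

.*.*.*.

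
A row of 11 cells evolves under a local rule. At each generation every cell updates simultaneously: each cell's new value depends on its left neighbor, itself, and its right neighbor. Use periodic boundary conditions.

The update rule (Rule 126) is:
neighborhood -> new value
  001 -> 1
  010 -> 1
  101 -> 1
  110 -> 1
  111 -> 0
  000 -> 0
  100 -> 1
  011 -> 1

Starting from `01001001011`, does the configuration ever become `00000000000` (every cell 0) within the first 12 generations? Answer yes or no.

generation 1: 11111111111
generation 2: 00000000000
all cells are 0 at generation 2

yes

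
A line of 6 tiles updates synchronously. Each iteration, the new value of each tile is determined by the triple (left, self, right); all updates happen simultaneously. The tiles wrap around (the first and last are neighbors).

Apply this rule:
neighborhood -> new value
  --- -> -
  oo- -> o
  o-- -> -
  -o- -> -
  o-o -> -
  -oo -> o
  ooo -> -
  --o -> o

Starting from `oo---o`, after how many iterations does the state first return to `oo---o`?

-o--oo
---ooo
--oo-o
-ooo--
oo-o--
oo---o

6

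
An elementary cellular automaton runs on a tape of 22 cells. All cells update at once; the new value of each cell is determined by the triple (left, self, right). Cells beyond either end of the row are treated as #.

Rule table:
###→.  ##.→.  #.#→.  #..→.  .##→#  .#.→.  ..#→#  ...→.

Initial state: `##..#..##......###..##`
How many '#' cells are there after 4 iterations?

8

iteration 1: ...#..##......##...##.
iteration 2: ..#..##......##...##..
iteration 3: .#..##......##...##..#
iteration 4: ...##......##...##..##
count of #: 8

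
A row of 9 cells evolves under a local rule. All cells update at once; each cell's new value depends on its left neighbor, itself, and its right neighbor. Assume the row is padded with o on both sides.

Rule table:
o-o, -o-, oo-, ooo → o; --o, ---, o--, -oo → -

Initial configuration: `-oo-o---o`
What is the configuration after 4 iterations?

ooooo----

iteration 1: o-ooo----
iteration 2: oo-oo----
iteration 3: ooo-o----
iteration 4: ooooo----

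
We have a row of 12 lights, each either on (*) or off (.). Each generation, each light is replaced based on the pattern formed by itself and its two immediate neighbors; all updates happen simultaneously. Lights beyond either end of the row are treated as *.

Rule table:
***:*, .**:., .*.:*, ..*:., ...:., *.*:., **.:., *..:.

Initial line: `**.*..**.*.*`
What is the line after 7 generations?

...*.....*..

*..*.....*..
...*.....*..
...*.....*..  (fixed point — unchanged through generation 7)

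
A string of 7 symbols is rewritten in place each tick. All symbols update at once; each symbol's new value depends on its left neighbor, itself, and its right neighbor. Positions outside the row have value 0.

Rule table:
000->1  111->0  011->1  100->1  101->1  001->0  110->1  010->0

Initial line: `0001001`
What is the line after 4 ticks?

1100100
1110011
1011011
0111111

0111111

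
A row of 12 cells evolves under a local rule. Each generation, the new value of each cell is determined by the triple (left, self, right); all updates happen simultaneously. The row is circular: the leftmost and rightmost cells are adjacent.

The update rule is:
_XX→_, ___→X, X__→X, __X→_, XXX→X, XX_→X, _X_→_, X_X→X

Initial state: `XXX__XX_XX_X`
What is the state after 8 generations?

_XX_XX_XXXX_

XXXX__XX_XX_
_XXXX__XX_XX
X_XXXX__XX_X
XX_XXXX__XX_
_XX_XXXX__XX
X_XX_XXXX__X
XX_XX_XXXX__
_XX_XX_XXXX_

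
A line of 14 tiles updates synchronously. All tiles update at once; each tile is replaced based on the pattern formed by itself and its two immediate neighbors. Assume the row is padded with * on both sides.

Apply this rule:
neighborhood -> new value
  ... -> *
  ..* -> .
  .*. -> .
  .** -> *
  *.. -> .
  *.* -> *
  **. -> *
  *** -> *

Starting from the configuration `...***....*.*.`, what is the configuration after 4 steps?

step 1: .*.***.**..*.*
step 2: *.*******...**
step 3: *********.*.**
step 4: **********.***

**********.***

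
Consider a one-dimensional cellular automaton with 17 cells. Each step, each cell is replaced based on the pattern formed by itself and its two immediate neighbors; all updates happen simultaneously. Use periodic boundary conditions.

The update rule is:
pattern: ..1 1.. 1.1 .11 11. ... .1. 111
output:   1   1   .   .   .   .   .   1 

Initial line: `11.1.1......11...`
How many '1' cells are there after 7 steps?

4

step 1: ......1....1..1.1
step 2: 1....1.1..1.11...
step 3: .1..1...11....1.1
step 4: ..11.1.1..1..1...
step 5: .1......11.11.1..
step 6: 1.1....1.......1.
step 7: ...1..1.1.....1..
count of 1: 4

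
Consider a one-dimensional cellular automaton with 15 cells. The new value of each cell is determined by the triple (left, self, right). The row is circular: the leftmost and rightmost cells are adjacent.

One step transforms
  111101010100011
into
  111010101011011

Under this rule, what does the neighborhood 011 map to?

1

At position 13 the neighborhood is 011; the next row has 1 there.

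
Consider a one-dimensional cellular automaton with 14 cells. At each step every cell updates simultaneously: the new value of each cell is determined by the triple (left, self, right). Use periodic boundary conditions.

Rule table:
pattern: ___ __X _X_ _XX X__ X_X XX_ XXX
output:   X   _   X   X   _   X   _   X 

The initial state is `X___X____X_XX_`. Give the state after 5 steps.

XXXX_XXX_XX_XX

X_X_X_XX_XXX_X
_XXXXXX_XXX_XX
XXXXXX_XXX_XX_
XXXXX_XXX_XX_X
XXXX_XXX_XX_XX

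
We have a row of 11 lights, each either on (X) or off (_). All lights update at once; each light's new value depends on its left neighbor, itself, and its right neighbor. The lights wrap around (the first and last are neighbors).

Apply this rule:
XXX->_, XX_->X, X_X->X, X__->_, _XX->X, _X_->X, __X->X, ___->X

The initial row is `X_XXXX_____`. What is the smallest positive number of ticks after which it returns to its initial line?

22

XXX__X_XXXX
__X_XXXX___
XXXXX__X_XX
____X_XXXX_
XXXXXXX__X_
X_____X_XXX
X_XXXXXXX__
XXX_____X_X
__X_XXXXXXX
_XXXX_____X
XX__X_XXXXX
_X_XXXX____
XXXX__X_XXX
___X_XXXX__
XXXXXX__X_X
_____X_XXXX
_XXXXXXX__X
XX_____X_XX
_X_XXXXXXX_
XXXX_____X_
X__X_XXXXXX
X_XXXX_____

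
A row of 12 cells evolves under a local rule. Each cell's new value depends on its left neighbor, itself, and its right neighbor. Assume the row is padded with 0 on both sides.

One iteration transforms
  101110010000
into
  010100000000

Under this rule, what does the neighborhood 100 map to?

0

At position 5 the neighborhood is 100; the next row has 0 there.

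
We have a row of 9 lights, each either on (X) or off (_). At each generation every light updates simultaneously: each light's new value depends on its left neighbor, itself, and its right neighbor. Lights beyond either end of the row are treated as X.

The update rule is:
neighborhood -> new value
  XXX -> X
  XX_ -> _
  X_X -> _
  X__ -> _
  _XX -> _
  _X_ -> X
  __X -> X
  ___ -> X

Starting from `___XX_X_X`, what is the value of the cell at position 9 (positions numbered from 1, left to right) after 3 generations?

_

generation 1: _XX___X__
generation 2: ____XXX_X
generation 3: _XXX_X___
position 9 holds _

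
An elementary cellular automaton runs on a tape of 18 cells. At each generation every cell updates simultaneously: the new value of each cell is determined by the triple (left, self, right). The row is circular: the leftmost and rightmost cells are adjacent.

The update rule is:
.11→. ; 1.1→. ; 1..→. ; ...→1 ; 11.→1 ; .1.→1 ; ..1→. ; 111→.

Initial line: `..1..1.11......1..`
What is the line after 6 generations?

1.1..1..1.1111.1.1
1.1..1..1....1.1..
1.1..1..1.11.1.1..
1.1..1..1..1.1.1..
1.1..1..1..1.1.1..  (fixed point — unchanged through generation 6)

1.1..1..1..1.1.1..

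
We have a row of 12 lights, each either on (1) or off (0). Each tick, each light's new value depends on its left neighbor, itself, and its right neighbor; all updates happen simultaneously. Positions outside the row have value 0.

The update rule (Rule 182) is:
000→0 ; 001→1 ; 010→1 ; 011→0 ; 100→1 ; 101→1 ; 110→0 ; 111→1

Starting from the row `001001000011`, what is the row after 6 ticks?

101101110010

tick 1: 011111100100
tick 2: 101111011110
tick 3: 110110101101
tick 4: 001001110011
tick 5: 011110101100
tick 6: 101101110010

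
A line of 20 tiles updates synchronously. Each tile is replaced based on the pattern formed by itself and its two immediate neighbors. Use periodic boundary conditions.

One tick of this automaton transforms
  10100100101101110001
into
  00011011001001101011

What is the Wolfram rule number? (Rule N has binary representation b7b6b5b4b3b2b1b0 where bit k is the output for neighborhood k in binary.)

position 14: 111 → 1  (bit 7 = 1)
position 0: 110 → 0  (bit 6 = 0)
position 1: 101 → 0  (bit 5 = 0)
position 3: 100 → 1  (bit 4 = 1)
position 10: 011 → 1  (bit 3 = 1)
position 2: 010 → 0  (bit 2 = 0)
position 4: 001 → 1  (bit 1 = 1)
position 17: 000 → 0  (bit 0 = 0)
bits b7..b0 = 10011010 = 154

154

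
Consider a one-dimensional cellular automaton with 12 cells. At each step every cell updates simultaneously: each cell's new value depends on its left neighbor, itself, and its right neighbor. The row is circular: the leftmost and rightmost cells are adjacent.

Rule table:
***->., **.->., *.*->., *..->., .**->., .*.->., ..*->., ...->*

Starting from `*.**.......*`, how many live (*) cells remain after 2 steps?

5

step 1: .....*****..
step 2: ****.......*
count of *: 5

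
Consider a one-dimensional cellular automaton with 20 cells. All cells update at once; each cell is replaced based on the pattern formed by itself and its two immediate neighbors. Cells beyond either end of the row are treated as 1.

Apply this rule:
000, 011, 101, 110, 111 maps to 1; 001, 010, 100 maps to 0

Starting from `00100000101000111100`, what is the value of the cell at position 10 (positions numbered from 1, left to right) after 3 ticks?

1

tick 1: 00001110010010111100
tick 2: 01101110000001111100
tick 3: 11111110111101111100
position 10 holds 1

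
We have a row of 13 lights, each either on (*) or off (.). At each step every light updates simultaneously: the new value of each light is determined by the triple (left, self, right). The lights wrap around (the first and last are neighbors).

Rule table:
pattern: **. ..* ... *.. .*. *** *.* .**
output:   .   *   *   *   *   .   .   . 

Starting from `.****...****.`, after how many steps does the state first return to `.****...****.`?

2

*....***....*
.****...****.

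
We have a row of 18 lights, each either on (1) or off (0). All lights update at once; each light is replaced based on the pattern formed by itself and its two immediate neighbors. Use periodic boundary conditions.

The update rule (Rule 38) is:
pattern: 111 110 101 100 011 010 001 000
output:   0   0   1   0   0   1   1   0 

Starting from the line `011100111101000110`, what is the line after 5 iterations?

100001000011001000
100011000100011001
000100001100100010
001100010001100110
010000110010001000

010000110010001000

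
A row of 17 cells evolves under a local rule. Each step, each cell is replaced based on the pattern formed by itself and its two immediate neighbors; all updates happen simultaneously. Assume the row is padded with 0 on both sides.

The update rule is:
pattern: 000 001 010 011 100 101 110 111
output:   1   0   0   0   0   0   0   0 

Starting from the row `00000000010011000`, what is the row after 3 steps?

11111111000000011
00000000011111000
11111111000000011

11111111000000011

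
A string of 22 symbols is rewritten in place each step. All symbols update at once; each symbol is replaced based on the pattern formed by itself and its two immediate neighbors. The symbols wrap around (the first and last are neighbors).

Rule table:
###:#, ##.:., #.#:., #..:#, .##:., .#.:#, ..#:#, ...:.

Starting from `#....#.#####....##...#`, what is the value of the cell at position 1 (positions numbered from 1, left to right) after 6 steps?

.

.#..##..###.#..#..#.#.
####..##.#..#######.##
###.##...###.#####...#
##....#.#.#...###.#.#.
..#..##.#.##.#.#..#.#.
.####...#....#.####.##
position 1 holds .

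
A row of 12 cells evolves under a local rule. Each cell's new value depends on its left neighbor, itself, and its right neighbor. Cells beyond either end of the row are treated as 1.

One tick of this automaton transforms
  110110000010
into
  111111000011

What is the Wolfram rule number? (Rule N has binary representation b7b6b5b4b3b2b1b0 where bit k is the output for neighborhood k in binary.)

position 0: 111 → 1  (bit 7 = 1)
position 1: 110 → 1  (bit 6 = 1)
position 2: 101 → 1  (bit 5 = 1)
position 5: 100 → 1  (bit 4 = 1)
position 3: 011 → 1  (bit 3 = 1)
position 10: 010 → 1  (bit 2 = 1)
position 9: 001 → 0  (bit 1 = 0)
position 6: 000 → 0  (bit 0 = 0)
bits b7..b0 = 11111100 = 252

252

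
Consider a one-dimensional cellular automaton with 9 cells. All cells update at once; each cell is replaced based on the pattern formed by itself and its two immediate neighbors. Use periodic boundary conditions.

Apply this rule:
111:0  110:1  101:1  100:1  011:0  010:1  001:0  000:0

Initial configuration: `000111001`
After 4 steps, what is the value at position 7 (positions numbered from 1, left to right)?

0

100001101
110000110
011000011
101100001
position 7 holds 0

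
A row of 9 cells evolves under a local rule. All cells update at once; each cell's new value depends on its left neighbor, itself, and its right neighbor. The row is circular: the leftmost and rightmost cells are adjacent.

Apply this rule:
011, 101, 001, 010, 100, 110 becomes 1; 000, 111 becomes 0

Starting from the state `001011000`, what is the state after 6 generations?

111111110

generation 1: 011111100
generation 2: 110000110
generation 3: 111001111
generation 4: 001111000
generation 5: 011001100
generation 6: 111111110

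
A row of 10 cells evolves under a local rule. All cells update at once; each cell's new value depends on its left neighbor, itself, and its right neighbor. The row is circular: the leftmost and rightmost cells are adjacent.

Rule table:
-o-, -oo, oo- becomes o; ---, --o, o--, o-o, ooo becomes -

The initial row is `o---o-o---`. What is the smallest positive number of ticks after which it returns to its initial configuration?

1

o---o-o---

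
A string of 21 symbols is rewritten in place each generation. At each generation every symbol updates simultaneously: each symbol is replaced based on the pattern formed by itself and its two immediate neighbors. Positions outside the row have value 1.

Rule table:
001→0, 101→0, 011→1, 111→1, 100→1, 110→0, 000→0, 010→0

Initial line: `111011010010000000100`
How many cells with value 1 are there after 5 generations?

5

generation 1: 110010001001000000010
generation 2: 101001000100100000000
generation 3: 000100100010010000000
generation 4: 100010010001001000000
generation 5: 010001001000100100000
count of 1: 5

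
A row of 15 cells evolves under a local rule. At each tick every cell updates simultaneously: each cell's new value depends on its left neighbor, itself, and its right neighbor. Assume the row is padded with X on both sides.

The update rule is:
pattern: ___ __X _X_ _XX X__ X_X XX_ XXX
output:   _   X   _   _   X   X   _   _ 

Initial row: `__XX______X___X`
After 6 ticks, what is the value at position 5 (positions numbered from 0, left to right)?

tick 1: XX__X____X_X_X_
tick 2: __XX_X__X_X_X_X
tick 3: XX__X_XX_X_X_X_
tick 4: __XX_X__X_X_X_X  (repeats tick 2; period 2)
tick 6: __XX_X__X_X_X_X
position 5 holds X

X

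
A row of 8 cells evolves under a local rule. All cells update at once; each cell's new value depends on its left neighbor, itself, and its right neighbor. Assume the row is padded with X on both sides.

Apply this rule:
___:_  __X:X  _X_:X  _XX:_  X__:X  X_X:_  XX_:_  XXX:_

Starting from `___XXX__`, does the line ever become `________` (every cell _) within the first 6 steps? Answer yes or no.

step 1: X_X___XX
step 2: __XX_X__
step 3: XX___XXX
step 4: __X_X___
step 5: XXX_XX_X
step 6: ________
all cells are _ at step 6

yes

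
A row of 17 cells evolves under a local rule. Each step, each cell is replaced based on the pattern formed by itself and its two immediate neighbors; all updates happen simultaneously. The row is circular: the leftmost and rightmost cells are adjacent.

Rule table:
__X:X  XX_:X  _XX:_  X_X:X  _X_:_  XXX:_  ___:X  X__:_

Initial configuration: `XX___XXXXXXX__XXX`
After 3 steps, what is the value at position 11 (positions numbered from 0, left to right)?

step 1: _X_XX______X_X___
step 2: X_X_X_XXXXX_X__XX
step 3: XX_X_X____XX__X__
position 11 holds X

X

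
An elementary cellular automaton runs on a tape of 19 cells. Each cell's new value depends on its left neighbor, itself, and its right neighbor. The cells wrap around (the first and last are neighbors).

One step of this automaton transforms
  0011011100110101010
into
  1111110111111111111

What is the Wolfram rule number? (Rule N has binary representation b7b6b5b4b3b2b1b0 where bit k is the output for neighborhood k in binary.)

127

position 6: 111 → 0  (bit 7 = 0)
position 3: 110 → 1  (bit 6 = 1)
position 4: 101 → 1  (bit 5 = 1)
position 8: 100 → 1  (bit 4 = 1)
position 2: 011 → 1  (bit 3 = 1)
position 13: 010 → 1  (bit 2 = 1)
position 1: 001 → 1  (bit 1 = 1)
position 0: 000 → 1  (bit 0 = 1)
bits b7..b0 = 01111111 = 127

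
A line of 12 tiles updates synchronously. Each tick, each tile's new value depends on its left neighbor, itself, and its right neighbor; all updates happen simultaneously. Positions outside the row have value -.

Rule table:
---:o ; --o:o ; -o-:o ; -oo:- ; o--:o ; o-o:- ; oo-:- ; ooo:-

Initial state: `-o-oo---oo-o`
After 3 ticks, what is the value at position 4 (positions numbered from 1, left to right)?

tick 1: oo---ooo---o
tick 2: --ooo---oooo
tick 3: oo---ooo----
position 4 holds -

-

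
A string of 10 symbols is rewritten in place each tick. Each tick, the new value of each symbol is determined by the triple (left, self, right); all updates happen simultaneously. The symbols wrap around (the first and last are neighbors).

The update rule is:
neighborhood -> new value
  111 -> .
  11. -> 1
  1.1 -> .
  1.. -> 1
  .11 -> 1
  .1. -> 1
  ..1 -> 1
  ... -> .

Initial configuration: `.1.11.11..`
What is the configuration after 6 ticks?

11.11.1.1.

11.11.111.
11.11.1.1.
11.11.1.1.  (fixed point — unchanged through tick 6)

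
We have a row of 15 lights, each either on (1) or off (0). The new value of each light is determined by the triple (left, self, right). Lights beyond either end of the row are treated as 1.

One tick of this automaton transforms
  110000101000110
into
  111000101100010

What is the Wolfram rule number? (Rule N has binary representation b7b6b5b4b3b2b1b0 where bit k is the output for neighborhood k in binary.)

212

position 0: 111 → 1  (bit 7 = 1)
position 1: 110 → 1  (bit 6 = 1)
position 7: 101 → 0  (bit 5 = 0)
position 2: 100 → 1  (bit 4 = 1)
position 12: 011 → 0  (bit 3 = 0)
position 6: 010 → 1  (bit 2 = 1)
position 5: 001 → 0  (bit 1 = 0)
position 3: 000 → 0  (bit 0 = 0)
bits b7..b0 = 11010100 = 212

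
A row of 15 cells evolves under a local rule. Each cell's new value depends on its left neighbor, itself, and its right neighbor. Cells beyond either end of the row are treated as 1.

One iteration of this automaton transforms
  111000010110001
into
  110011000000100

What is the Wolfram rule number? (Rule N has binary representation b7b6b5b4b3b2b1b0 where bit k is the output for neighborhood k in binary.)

position 0: 111 → 1  (bit 7 = 1)
position 2: 110 → 0  (bit 6 = 0)
position 8: 101 → 0  (bit 5 = 0)
position 3: 100 → 0  (bit 4 = 0)
position 9: 011 → 0  (bit 3 = 0)
position 7: 010 → 0  (bit 2 = 0)
position 6: 001 → 0  (bit 1 = 0)
position 4: 000 → 1  (bit 0 = 1)
bits b7..b0 = 10000001 = 129

129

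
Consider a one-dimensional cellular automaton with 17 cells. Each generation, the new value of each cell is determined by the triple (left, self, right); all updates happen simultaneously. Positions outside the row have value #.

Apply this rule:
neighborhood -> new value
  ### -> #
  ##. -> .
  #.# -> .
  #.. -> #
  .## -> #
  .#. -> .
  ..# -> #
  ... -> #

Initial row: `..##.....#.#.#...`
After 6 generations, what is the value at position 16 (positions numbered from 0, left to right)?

generation 1: ###.#####.....###
generation 2: ##..####.########
generation 3: #.#####..########
generation 4: ..####.##########
generation 5: #####..##########
generation 6: ####.############
position 16 holds #

#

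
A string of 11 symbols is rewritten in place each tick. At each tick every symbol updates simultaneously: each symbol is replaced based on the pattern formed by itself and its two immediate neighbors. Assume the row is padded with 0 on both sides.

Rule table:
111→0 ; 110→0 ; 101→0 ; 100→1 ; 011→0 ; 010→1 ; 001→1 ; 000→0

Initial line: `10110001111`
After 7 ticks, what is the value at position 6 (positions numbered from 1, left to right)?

10001010000
11011011000
00000000100
00000001110
00000010001
00000111011
00001000000
position 6 holds 0

0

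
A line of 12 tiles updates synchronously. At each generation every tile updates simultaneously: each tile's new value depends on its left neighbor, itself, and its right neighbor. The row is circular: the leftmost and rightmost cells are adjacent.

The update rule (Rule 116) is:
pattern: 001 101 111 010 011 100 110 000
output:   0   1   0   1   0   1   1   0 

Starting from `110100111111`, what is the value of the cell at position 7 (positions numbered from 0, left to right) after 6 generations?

0

011110000000
000011000000
000001100000
000000110000
000000011000
000000001100
position 7 holds 0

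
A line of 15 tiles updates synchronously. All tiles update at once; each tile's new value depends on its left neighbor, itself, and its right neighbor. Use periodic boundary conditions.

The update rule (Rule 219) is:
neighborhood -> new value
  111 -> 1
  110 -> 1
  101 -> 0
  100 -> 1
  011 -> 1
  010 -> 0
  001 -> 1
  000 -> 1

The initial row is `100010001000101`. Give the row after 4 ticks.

111101110111111

111101110111001
111101110111111
111101110111111  (fixed point — unchanged through tick 4)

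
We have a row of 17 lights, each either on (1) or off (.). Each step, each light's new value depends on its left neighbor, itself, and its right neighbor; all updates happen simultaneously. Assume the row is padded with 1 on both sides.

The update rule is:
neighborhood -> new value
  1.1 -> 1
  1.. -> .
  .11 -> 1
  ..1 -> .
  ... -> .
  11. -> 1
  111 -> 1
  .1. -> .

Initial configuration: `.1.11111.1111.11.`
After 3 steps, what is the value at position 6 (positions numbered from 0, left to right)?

1.111111111111111
11111111111111111
11111111111111111
position 6 holds 1

1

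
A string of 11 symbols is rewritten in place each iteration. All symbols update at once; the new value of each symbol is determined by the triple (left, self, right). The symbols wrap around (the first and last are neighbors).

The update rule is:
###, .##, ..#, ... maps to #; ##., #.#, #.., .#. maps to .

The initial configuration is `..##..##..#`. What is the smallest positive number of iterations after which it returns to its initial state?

.##..##..#.
##..##..#..
#..##..#..#
..##..#..##
.##..#..##.
##..#..##..
#..#..##..#
..#..##..##
.#..##..##.
#..##..##..
..##..##..#

11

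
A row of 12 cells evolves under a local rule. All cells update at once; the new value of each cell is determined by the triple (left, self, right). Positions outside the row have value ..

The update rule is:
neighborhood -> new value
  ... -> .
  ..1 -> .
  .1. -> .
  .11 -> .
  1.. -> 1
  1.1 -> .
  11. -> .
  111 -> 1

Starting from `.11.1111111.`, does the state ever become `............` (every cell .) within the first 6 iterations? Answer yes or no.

yes

.....11111.1
......111...
.......1.1..
..........1.
...........1
............
all cells are . at iteration 6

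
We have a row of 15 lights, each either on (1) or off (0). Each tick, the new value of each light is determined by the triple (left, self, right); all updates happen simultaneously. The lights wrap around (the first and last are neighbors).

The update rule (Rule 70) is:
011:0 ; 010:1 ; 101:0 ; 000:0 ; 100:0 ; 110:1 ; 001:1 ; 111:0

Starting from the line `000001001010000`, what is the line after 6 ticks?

tick 1: 000011011010000
tick 2: 000101001010000
tick 3: 001101011010000
tick 4: 010101001010000
tick 5: 110101011010000
tick 6: 010101001010001

010101001010001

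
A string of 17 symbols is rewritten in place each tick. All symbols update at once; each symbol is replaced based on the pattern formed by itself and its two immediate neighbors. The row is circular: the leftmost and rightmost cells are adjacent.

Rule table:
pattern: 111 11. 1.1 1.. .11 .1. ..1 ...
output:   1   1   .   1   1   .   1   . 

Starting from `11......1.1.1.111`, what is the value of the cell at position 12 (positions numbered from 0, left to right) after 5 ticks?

tick 1: 111....1......111
tick 2: 1111..1.1....1111
tick 3: 111111...1..11111
tick 4: 1111111.1.1111111
tick 5: 1111111...1111111
position 12 holds 1

1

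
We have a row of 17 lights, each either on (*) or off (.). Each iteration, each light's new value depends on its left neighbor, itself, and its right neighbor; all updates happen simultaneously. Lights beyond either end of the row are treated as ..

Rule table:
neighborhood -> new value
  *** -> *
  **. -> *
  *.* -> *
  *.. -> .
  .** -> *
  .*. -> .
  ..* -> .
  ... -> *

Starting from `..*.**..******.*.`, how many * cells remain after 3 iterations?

*..***..*******..
...***..*******.*
**.***..********.
count of *: 13

13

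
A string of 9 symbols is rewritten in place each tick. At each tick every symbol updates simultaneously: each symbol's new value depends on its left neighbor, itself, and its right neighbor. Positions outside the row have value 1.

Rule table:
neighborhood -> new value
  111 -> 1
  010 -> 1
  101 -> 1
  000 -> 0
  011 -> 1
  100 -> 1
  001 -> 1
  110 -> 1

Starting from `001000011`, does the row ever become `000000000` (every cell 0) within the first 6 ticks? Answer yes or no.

111100111
111111111
111111111  (fixed point — unchanged through tick 6)
tick 6 is 111111111, still not uniform 0

no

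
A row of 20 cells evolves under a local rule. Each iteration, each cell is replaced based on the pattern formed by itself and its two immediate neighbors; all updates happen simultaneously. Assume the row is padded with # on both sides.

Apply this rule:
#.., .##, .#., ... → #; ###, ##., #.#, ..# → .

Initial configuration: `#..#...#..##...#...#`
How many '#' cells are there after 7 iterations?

.#.###.##.#.##.###.#
.#.#...#..#.#..#...#
.#.###.##.#.##.###.#  (repeats iteration 1; period 2)
iteration 7: .#.###.##.#.##.###.#
count of #: 13

13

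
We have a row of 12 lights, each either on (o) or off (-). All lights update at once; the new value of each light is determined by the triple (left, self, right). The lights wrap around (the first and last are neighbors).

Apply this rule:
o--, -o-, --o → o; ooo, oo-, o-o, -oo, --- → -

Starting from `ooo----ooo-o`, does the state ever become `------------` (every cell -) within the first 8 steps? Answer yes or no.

---o--o-----
--oooooo----
-o------o---
ooo----ooo--
---o--o---oo
o-oooooo-o--
o--------ooo
-o------o---
step 8 is -o------o---, still not uniform -

no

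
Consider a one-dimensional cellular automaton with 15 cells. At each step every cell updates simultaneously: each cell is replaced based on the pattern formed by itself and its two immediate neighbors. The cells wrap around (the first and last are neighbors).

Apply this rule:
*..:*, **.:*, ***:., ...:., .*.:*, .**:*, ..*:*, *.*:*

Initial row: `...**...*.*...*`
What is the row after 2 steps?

*.****.*****.**
***..***...***.

***..***...***.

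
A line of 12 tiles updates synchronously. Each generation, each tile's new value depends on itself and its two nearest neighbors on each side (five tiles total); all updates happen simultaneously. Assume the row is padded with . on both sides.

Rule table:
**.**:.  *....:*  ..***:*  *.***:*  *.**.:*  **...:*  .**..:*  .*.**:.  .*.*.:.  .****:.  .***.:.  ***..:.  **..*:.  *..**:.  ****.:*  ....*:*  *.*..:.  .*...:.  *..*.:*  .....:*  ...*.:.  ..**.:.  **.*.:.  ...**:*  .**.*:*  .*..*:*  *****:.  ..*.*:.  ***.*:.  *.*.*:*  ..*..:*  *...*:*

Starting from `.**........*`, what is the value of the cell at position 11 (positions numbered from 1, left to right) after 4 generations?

*

generation 1: *.********.*
generation 2: ..*.....*...
generation 3: *.*.***.*.**
generation 4: ..*.*...*.**
position 11 holds *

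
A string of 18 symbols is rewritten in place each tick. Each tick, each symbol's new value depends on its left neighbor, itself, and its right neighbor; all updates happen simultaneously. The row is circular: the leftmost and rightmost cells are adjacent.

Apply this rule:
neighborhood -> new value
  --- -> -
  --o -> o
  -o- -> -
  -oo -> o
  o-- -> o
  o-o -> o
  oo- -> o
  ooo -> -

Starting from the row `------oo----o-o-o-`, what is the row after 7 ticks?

ooooo----ooo--oo-o

-----oooo--o-o-o-o
o---oo--ooo-o-o-o-
-o-oooooo-oo-o-o-o
o-oo----ooooo-o-o-
-oooo--oo---oo-o-o
oo--oooooo-oooo-o-
ooooo----ooo--oo-o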